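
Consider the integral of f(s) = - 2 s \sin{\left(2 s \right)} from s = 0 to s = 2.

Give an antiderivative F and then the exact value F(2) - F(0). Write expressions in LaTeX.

Antiderivative: F(s) = s \cos{\left(2 s \right)} - \frac{\sin{\left(2 s \right)}}{2}; value = 2 \cos{\left(4 \right)} - \frac{\sin{\left(4 \right)}}{2}

Differentiate the proposed F(s) back; it has to land on f(s) exactly.
F(s) = s \cos{\left(2 s \right)} - \frac{\sin{\left(2 s \right)}}{2} is an antiderivative of f.
Check: d/ds[s \cos{\left(2 s \right)} - \frac{\sin{\left(2 s \right)}}{2}] = - 2 s \sin{\left(2 s \right)} = f(s).
F(2) = 2 \cos{\left(4 \right)} - \frac{\sin{\left(4 \right)}}{2}; F(0) = 0.
Integral = F(2) - F(0) = 2 \cos{\left(4 \right)} - \frac{\sin{\left(4 \right)}}{2}.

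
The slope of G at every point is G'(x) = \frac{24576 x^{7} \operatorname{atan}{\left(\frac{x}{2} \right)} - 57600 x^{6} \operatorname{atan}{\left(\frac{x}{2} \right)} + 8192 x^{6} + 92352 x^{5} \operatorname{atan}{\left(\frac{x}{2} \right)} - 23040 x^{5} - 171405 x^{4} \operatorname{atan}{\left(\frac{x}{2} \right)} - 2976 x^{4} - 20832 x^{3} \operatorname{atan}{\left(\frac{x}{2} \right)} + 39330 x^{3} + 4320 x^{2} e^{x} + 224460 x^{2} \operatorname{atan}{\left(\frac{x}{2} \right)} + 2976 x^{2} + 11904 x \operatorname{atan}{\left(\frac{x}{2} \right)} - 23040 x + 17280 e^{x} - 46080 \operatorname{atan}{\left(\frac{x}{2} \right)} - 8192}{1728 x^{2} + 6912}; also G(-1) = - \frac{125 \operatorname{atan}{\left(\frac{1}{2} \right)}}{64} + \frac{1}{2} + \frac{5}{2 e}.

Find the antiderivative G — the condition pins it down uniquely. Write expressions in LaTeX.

Recover the given G'(x) by differentiating a candidate G(x); any mismatch rules it out.
A general antiderivative is - \left(- \frac{4 x^{2}}{3} + \frac{5 x}{4} + \frac{4}{3}\right)^{3} \operatorname{atan}{\left(\frac{x}{2} \right)} + \frac{5 e^{x}}{2} + C.
The condition gives C = - \frac{125 \operatorname{atan}{\left(\frac{1}{2} \right)}}{64} + \frac{1}{2} + \frac{5}{2 e} - (- \frac{125 \operatorname{atan}{\left(\frac{1}{2} \right)}}{64} + \frac{5}{2 e}) = \frac{1}{2}.
So G(x) = \frac{4096 x^{6} \operatorname{atan}{\left(\frac{x}{2} \right)} - 11520 x^{5} \operatorname{atan}{\left(\frac{x}{2} \right)} - 1488 x^{4} \operatorname{atan}{\left(\frac{x}{2} \right)} + 19665 x^{3} \operatorname{atan}{\left(\frac{x}{2} \right)} + 1488 x^{2} \operatorname{atan}{\left(\frac{x}{2} \right)} - 11520 x \operatorname{atan}{\left(\frac{x}{2} \right)} + 4320 e^{x} - 4096 \operatorname{atan}{\left(\frac{x}{2} \right)} + 864}{1728}.
Check: d/dx[\frac{4096 x^{6} \operatorname{atan}{\left(\frac{x}{2} \right)} - 11520 x^{5} \operatorname{atan}{\left(\frac{x}{2} \right)} - 1488 x^{4} \operatorname{atan}{\left(\frac{x}{2} \right)} + 19665 x^{3} \operatorname{atan}{\left(\frac{x}{2} \right)} + 1488 x^{2} \operatorname{atan}{\left(\frac{x}{2} \right)} - 11520 x \operatorname{atan}{\left(\frac{x}{2} \right)} + 4320 e^{x} - 4096 \operatorname{atan}{\left(\frac{x}{2} \right)} + 864}{1728}] = \frac{24576 x^{7} \operatorname{atan}{\left(\frac{x}{2} \right)} - 57600 x^{6} \operatorname{atan}{\left(\frac{x}{2} \right)} + 8192 x^{6} + 92352 x^{5} \operatorname{atan}{\left(\frac{x}{2} \right)} - 23040 x^{5} - 171405 x^{4} \operatorname{atan}{\left(\frac{x}{2} \right)} - 2976 x^{4} - 20832 x^{3} \operatorname{atan}{\left(\frac{x}{2} \right)} + 39330 x^{3} + 4320 x^{2} e^{x} + 224460 x^{2} \operatorname{atan}{\left(\frac{x}{2} \right)} + 2976 x^{2} + 11904 x \operatorname{atan}{\left(\frac{x}{2} \right)} - 23040 x + 17280 e^{x} - 46080 \operatorname{atan}{\left(\frac{x}{2} \right)} - 8192}{1728 x^{2} + 6912} = G'(x).

G(x) = \frac{4096 x^{6} \operatorname{atan}{\left(\frac{x}{2} \right)} - 11520 x^{5} \operatorname{atan}{\left(\frac{x}{2} \right)} - 1488 x^{4} \operatorname{atan}{\left(\frac{x}{2} \right)} + 19665 x^{3} \operatorname{atan}{\left(\frac{x}{2} \right)} + 1488 x^{2} \operatorname{atan}{\left(\frac{x}{2} \right)} - 11520 x \operatorname{atan}{\left(\frac{x}{2} \right)} + 4320 e^{x} - 4096 \operatorname{atan}{\left(\frac{x}{2} \right)} + 864}{1728}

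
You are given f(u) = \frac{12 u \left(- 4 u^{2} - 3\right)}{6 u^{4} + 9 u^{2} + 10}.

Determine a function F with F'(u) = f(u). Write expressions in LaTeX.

An antiderivative is F(u) = - 2 \log{\left(u^{4} + \frac{3 u^{2}}{2} + \frac{5}{3} \right)}.

f matches the chain-rule pattern g'(h)*h' with inner function h(u) = u^{4} + \frac{3 u^{2}}{2} + \frac{5}{3}; substituting w = h(u) collapses the integral.
Check: d/du[- 2 \log{\left(u^{4} + \frac{3 u^{2}}{2} + \frac{5}{3} \right)}] = \frac{- 48 u^{3} - 36 u}{6 u^{4} + 9 u^{2} + 10}, which equals f(u).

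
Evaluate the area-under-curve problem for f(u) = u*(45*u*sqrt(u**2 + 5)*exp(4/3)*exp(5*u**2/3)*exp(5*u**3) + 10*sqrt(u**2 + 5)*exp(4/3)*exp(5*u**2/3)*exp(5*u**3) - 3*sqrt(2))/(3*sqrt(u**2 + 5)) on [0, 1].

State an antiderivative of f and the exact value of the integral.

Antiderivative: F(u) = -2*sqrt(u**2/2 + 5/2) + exp(4/3)*exp(5*u**2/3)*exp(5*u**3); value = -exp(4/3) - 2*sqrt(3) + sqrt(10) + exp(8)

For F(u) to be correct the identity F'(u) - f(u) = 0 must hold.
F(u) = -2*sqrt(u**2/2 + 5/2) + exp(4/3)*exp(5*u**2/3)*exp(5*u**3) is an antiderivative of f.
Check: d/du[-2*sqrt(u**2/2 + 5/2) + exp(4/3)*exp(5*u**2/3)*exp(5*u**3)] = (45*u**2*sqrt(u**2 + 5)*exp(4/3)*exp(5*u**2/3)*exp(5*u**3) + 10*u*sqrt(u**2 + 5)*exp(4/3)*exp(5*u**2/3)*exp(5*u**3) - 3*sqrt(2)*u)/(3*sqrt(u**2 + 5)), which equals f(u).
F(1) = -2*sqrt(3) + exp(8); F(0) = -sqrt(10) + exp(4/3).
Integral = F(1) - F(0) = -exp(4/3) - 2*sqrt(3) + sqrt(10) + exp(8).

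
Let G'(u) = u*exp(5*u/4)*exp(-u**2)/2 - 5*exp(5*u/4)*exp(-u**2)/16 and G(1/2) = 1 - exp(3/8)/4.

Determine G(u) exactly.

G(u) = (4 - exp(-u**2 + 5*u/4))/4

The substitution w = -u**2 + 5*u/4 works: G'(u) is exactly (dG/dw)*(dw/du) for that inner function.
A general antiderivative is -exp(-u**2 + 5*u/4)/4 + C.
The condition gives C = 1 - exp(3/8)/4 - (-exp(3/8)/4) = 1.
So G(u) = (4 - exp(-u**2 + 5*u/4))/4.
Check: d/du[(4 - exp(-u**2 + 5*u/4))/4] = u*exp(5*u/4)*exp(-u**2)/2 - 5*exp(5*u/4)*exp(-u**2)/16 = G'(u).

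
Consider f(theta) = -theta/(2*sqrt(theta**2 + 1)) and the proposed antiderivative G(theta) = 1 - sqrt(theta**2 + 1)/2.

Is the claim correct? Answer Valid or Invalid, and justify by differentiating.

d/dtheta[G] = -theta/(2*sqrt(theta**2 + 1))
This equals f(theta) exactly, so the claim holds.

Valid - differentiating G returns exactly f.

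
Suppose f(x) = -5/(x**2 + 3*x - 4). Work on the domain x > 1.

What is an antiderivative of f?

An antiderivative is F(x) = -log(x - 1) + log(x + 4).

The denominator factors as (x - 1)*(x + 4); partial fractions split f into directly integrable pieces: 1/(x + 4) - 1/(x - 1).
Check: d/dx[-log(x - 1) + log(x + 4)] = -5/(x**2 + 3*x - 4) = f(x).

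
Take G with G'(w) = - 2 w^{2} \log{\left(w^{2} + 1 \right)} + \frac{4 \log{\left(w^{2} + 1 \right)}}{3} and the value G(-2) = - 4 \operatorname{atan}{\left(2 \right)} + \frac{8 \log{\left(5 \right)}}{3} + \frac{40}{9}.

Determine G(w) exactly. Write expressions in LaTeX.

Integrate term by term and add the pieces.
A general antiderivative is \frac{4 w^{3}}{9} - 4 w + \left(- \frac{2 w^{3}}{3} + \frac{4 w}{3}\right) \log{\left(w^{2} + 1 \right)} + 4 \operatorname{atan}{\left(w \right)} + C.
The condition gives C = - 4 \operatorname{atan}{\left(2 \right)} + \frac{8 \log{\left(5 \right)}}{3} + \frac{40}{9} - (- 4 \operatorname{atan}{\left(2 \right)} + \frac{8 \log{\left(5 \right)}}{3} + \frac{40}{9}) = 0.
So G(w) = - \frac{2 w^{3} \log{\left(w^{2} + 1 \right)}}{3} + \frac{4 w^{3}}{9} + \frac{4 w \log{\left(w^{2} + 1 \right)}}{3} - 4 w + 4 \operatorname{atan}{\left(w \right)}.
Check: d/dw[- \frac{2 w^{3} \log{\left(w^{2} + 1 \right)}}{3} + \frac{4 w^{3}}{9} + \frac{4 w \log{\left(w^{2} + 1 \right)}}{3} - 4 w + 4 \operatorname{atan}{\left(w \right)}] = - 2 w^{2} \log{\left(w^{2} + 1 \right)} + \frac{4 \log{\left(w^{2} + 1 \right)}}{3} = G'(w).

G(w) = - \frac{2 w^{3} \log{\left(w^{2} + 1 \right)}}{3} + \frac{4 w^{3}}{9} + \frac{4 w \log{\left(w^{2} + 1 \right)}}{3} - 4 w + 4 \operatorname{atan}{\left(w \right)}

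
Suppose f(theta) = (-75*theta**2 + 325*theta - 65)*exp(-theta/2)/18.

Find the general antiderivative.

f has the shape u'v + uv' for u = 25*theta**2/3 - 25*theta/9 + 5/3 and v = exp(-theta/2) — it is the derivative of the product u*v.
Check: d/dtheta[-5*(-5*theta**2 + 5*theta/3 - 1)*exp(-theta/2)/3] = (-75*theta**2 + 325*theta - 65)*exp(-theta/2)/18 = f(theta).

F(theta) = -5*(-5*theta**2 + 5*theta/3 - 1)*exp(-theta/2)/3 + C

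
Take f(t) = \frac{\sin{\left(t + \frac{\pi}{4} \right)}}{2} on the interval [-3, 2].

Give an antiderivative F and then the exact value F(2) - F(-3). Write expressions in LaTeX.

A candidate is checked by its d/dt: the result must match f(t).
F(t) = - \frac{\cos{\left(t + \frac{\pi}{4} \right)}}{2} is an antiderivative of f.
Check: d/dt[- \frac{\cos{\left(t + \frac{\pi}{4} \right)}}{2}] = \frac{\sin{\left(t + \frac{\pi}{4} \right)}}{2} = f(t).
F(2) = - \frac{\cos{\left(\frac{\pi}{4} + 2 \right)}}{2}; F(-3) = - \frac{\sin{\left(\frac{\pi}{4} + 3 \right)}}{2}.
Integral = F(2) - F(-3) = \frac{\sin{\left(\frac{\pi}{4} + 3 \right)}}{2} - \frac{\cos{\left(\frac{\pi}{4} + 2 \right)}}{2}.

Antiderivative: F(t) = - \frac{\cos{\left(t + \frac{\pi}{4} \right)}}{2}; value = \frac{\sin{\left(\frac{\pi}{4} + 3 \right)}}{2} - \frac{\cos{\left(\frac{\pi}{4} + 2 \right)}}{2}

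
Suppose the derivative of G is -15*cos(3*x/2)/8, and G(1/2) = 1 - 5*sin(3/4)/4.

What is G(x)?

A first test for any G(x): its x-derivative must equal the given G'(x).
A general antiderivative is -5*sin(3*x/2)/4 + C.
The condition gives C = 1 - 5*sin(3/4)/4 - (-5*sin(3/4)/4) = 1.
So G(x) = -(5*sin(3*x/2) - 4)/4.
Check: d/dx[-(5*sin(3*x/2) - 4)/4] = -15*cos(3*x/2)/8 = G'(x).

G(x) = -(5*sin(3*x/2) - 4)/4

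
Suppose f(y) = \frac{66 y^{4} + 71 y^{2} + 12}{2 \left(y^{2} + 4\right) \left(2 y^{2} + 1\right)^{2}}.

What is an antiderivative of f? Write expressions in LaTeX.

An antiderivative is F(y) = \frac{16 y^{2} \operatorname{atan}{\left(\frac{y}{2} \right)} - y + 8 \operatorname{atan}{\left(\frac{y}{2} \right)}}{2 \left(2 y^{2} + 1\right)}.

Any candidate F(y) must reproduce f(y) exactly when differentiated.
Check: d/dy[\frac{16 y^{2} \operatorname{atan}{\left(\frac{y}{2} \right)} - y + 8 \operatorname{atan}{\left(\frac{y}{2} \right)}}{2 \left(2 y^{2} + 1\right)}] = \frac{66 y^{4} + 71 y^{2} + 12}{8 y^{6} + 40 y^{4} + 34 y^{2} + 8}, which equals f(y).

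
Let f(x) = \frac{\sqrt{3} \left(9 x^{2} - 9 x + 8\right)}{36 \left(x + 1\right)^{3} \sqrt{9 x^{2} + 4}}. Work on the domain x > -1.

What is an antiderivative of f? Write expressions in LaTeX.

An antiderivative is F(x) = - \frac{\sqrt{3 x^{2} + \frac{4}{3}}}{3 \left(2 x + 2\right)^{2}}.

Recognize the product-rule pattern: f = u'v + uv' with u = - \frac{1}{3 \left(2 x + 2\right)^{2}}, v = \sqrt{3 x^{2} + \frac{4}{3}}, so integration by parts undoes it.
Check: d/dx[- \frac{\sqrt{3 x^{2} + \frac{4}{3}}}{3 \left(2 x + 2\right)^{2}}] = \frac{9 x^{2} - 9 x + 8}{12 \sqrt{3} x^{3} \sqrt{9 x^{2} + 4} + 36 \sqrt{3} x^{2} \sqrt{9 x^{2} + 4} + 36 \sqrt{3} x \sqrt{9 x^{2} + 4} + 12 \sqrt{3} \sqrt{9 x^{2} + 4}}, which equals f(x).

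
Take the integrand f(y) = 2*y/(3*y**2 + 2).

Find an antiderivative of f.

An antiderivative is F(y) = log(2*y**2 + 4/3)/3.

The substitution u = 2*y**2 + 4/3 works: f is exactly (dF/du)*(du/dy) for that inner function.
Check: d/dy[log(2*y**2 + 4/3)/3] = 2*y/(3*y**2 + 2) = f(y).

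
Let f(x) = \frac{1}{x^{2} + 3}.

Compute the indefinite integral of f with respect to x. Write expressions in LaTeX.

A candidate is checked by its d/dx: the result must match f(x).
Check: d/dx[\frac{\sqrt{3} \operatorname{atan}{\left(\frac{\sqrt{3} x}{3} \right)}}{3}] = \frac{1}{x^{2} + 3} = f(x).

F(x) = \frac{\sqrt{3} \operatorname{atan}{\left(\frac{\sqrt{3} x}{3} \right)}}{3} + C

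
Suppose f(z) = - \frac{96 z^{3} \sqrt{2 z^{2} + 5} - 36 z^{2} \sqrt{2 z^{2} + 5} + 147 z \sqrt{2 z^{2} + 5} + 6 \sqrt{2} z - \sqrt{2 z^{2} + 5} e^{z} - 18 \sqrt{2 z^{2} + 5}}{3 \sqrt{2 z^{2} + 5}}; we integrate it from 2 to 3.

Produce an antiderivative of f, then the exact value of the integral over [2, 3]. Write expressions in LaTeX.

Recover f(z) by differentiating a candidate F(z); any mismatch rules it out.
F(z) = \frac{- 6 \sqrt{2} \sqrt{2 z^{2} + 5} - 3 \left(- 4 z^{2} + z - 6\right)^{2} + 2 e^{z}}{6} is an antiderivative of f.
Check: d/dz[\frac{- 6 \sqrt{2} \sqrt{2 z^{2} + 5} - 3 \left(- 4 z^{2} + z - 6\right)^{2} + 2 e^{z}}{6}] = \frac{- 96 z^{3} \sqrt{2 z^{2} + 5} + 36 z^{2} \sqrt{2 z^{2} + 5} - 147 z \sqrt{2 z^{2} + 5} - 6 \sqrt{2} z + \sqrt{2 z^{2} + 5} e^{z} + 18 \sqrt{2 z^{2} + 5}}{3 \sqrt{2 z^{2} + 5}}, which equals f(z).
F(3) = - \frac{1521}{2} - \sqrt{46} + \frac{e^{3}}{3}; F(2) = -200 - \sqrt{26} + \frac{e^{2}}{3}.
Integral = F(3) - F(2) = - \frac{1121}{2} - \sqrt{46} - \frac{e^{2}}{3} + \sqrt{26} + \frac{e^{3}}{3}.

Antiderivative: F(z) = \frac{- 6 \sqrt{2} \sqrt{2 z^{2} + 5} - 3 \left(- 4 z^{2} + z - 6\right)^{2} + 2 e^{z}}{6}; value = - \frac{1121}{2} - \sqrt{46} - \frac{e^{2}}{3} + \sqrt{26} + \frac{e^{3}}{3}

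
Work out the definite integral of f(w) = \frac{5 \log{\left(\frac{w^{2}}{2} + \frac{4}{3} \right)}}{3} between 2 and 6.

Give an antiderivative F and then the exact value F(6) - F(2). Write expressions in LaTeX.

Antiderivative: F(w) = \frac{5 \left(3 w \log{\left(\frac{w^{2}}{2} + \frac{4}{3} \right)} - 6 w + 4 \sqrt{6} \operatorname{atan}{\left(\frac{\sqrt{6} w}{4} \right)}\right)}{9}; value = - \frac{40}{3} - \frac{20 \sqrt{6} \operatorname{atan}{\left(\frac{\sqrt{6}}{2} \right)}}{9} - \frac{10 \log{\left(\frac{10}{3} \right)}}{3} + \frac{20 \sqrt{6} \operatorname{atan}{\left(\frac{3 \sqrt{6}}{2} \right)}}{9} + 10 \log{\left(\frac{58}{3} \right)}

A first test for any F(w): its w-derivative must equal f(w) identically.
F(w) = \frac{5 \left(3 w \log{\left(\frac{w^{2}}{2} + \frac{4}{3} \right)} - 6 w + 4 \sqrt{6} \operatorname{atan}{\left(\frac{\sqrt{6} w}{4} \right)}\right)}{9} is an antiderivative of f.
Check: d/dw[\frac{5 \left(3 w \log{\left(\frac{w^{2}}{2} + \frac{4}{3} \right)} - 6 w + 4 \sqrt{6} \operatorname{atan}{\left(\frac{\sqrt{6} w}{4} \right)}\right)}{9}] = \frac{5 \log{\left(3 w^{2} + 8 \right)}}{3} - \frac{5 \log{\left(6 \right)}}{3}, which equals f(w).
F(6) = -20 + \frac{20 \sqrt{6} \operatorname{atan}{\left(\frac{3 \sqrt{6}}{2} \right)}}{9} + 10 \log{\left(\frac{58}{3} \right)}; F(2) = - \frac{20}{3} + \frac{10 \log{\left(\frac{10}{3} \right)}}{3} + \frac{20 \sqrt{6} \operatorname{atan}{\left(\frac{\sqrt{6}}{2} \right)}}{9}.
Integral = F(6) - F(2) = - \frac{40}{3} - \frac{20 \sqrt{6} \operatorname{atan}{\left(\frac{\sqrt{6}}{2} \right)}}{9} - \frac{10 \log{\left(\frac{10}{3} \right)}}{3} + \frac{20 \sqrt{6} \operatorname{atan}{\left(\frac{3 \sqrt{6}}{2} \right)}}{9} + 10 \log{\left(\frac{58}{3} \right)}.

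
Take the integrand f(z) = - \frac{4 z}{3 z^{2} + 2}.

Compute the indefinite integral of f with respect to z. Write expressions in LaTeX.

f matches the chain-rule pattern g'(h)*h' with inner function h(z) = \frac{3 z^{2}}{2} + 1; substituting u = h(z) collapses the integral.
Check: d/dz[- \frac{2 \log{\left(\frac{3 z^{2}}{2} + 1 \right)}}{3}] = - \frac{4 z}{3 z^{2} + 2} = f(z).

F(z) = - \frac{2 \log{\left(\frac{3 z^{2}}{2} + 1 \right)}}{3} + C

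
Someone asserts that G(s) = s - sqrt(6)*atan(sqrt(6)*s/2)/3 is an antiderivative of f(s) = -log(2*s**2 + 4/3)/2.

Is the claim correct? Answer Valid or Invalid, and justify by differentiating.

d/ds[G] = 3*s**2/(3*s**2 + 2)
d/ds[G] - f(s) = (3*s**2*log(s**2 + 2/3) + 3*s**2*log(2) + 6*s**2 + 2*log(s**2 + 2/3) + 2*log(2))/(6*s**2 + 4) != 0.

Invalid: d/ds[G] - f = (3*s**2*log(s**2 + 2/3) + 3*s**2*log(2) + 6*s**2 + 2*log(s**2 + 2/3) + 2*log(2))/(6*s**2 + 4), which is not 0.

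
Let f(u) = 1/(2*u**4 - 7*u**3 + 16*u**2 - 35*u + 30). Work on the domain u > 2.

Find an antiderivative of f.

The denominator factors as (u - 2)*(2*u - 3)*(u**2 + 5); partial fractions split f into directly integrable pieces: (7*u - 4)/(261*(u**2 + 5)) - 8/(29*(2*u - 3)) + 1/(9*(u - 2)).
Check: d/du[-(-290*log(u - 2) + 360*log(u - 3/2) - 35*log(u**2 + 5) + 8*sqrt(5)*atan(sqrt(5)*u/5))/2610] = 1/(2*u**4 - 7*u**3 + 16*u**2 - 35*u + 30) = f(u).

An antiderivative is F(u) = -(-290*log(u - 2) + 360*log(u - 3/2) - 35*log(u**2 + 5) + 8*sqrt(5)*atan(sqrt(5)*u/5))/2610.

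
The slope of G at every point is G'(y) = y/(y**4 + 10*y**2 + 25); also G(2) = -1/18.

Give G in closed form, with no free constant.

G(y) = -1/(2*y**2 + 10)

The substitution u = y**2 + 5 works: G'(y) is exactly (dG/du)*(du/dy) for that inner function.
A general antiderivative is -1/(2*(y**2 + 5)) + C.
The condition gives C = -1/18 - (-1/18) = 0.
So G(y) = -1/(2*y**2 + 10).
Check: d/dy[-1/(2*y**2 + 10)] = y/(y**4 + 10*y**2 + 25) = G'(y).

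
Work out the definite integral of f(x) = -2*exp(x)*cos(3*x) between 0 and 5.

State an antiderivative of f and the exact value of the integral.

Antiderivative: F(x) = (-3*sin(3*x) - cos(3*x))*exp(x)/5; value = -3*exp(5)*sin(15)/5 + 1/5 - exp(5)*cos(15)/5

An antiderivative F(x) passes only if d/dx[F] lands on f(x) exactly.
F(x) = (-3*sin(3*x) - cos(3*x))*exp(x)/5 is an antiderivative of f.
Check: d/dx[(-3*sin(3*x) - cos(3*x))*exp(x)/5] = -2*exp(x)*cos(3*x) = f(x).
F(5) = -3*exp(5)*sin(15)/5 - exp(5)*cos(15)/5; F(0) = -1/5.
Integral = F(5) - F(0) = -3*exp(5)*sin(15)/5 + 1/5 - exp(5)*cos(15)/5.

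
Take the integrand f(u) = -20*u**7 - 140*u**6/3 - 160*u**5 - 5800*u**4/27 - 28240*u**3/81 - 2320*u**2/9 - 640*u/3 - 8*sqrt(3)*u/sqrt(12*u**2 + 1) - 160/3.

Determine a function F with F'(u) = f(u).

An antiderivative is F(u) = (-108*sqrt(3)*sqrt(12*u**2 + 1) - 5*(3*u**2 + 2*u + 6)**4)/162.

The integrand splits into summands that can be handled one at a time.
Check: d/du[(-108*sqrt(3)*sqrt(12*u**2 + 1) - 5*(3*u**2 + 2*u + 6)**4)/162] = (-1620*u**7*sqrt(12*u**2 + 1) - 3780*u**6*sqrt(12*u**2 + 1) - 12960*u**5*sqrt(12*u**2 + 1) - 17400*u**4*sqrt(12*u**2 + 1) - 28240*u**3*sqrt(12*u**2 + 1) - 20880*u**2*sqrt(12*u**2 + 1) - 17280*u*sqrt(12*u**2 + 1) - 648*sqrt(3)*u - 4320*sqrt(12*u**2 + 1))/(81*sqrt(12*u**2 + 1)), which equals f(u).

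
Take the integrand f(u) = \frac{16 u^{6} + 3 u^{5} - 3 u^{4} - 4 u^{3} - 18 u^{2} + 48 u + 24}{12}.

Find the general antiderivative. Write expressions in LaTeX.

Since d/du undoes antidifferentiation here, F'(u) = f(u) is required of F(u).
Check: d/du[\frac{4 u^{7}}{21} + \frac{u^{6}}{24} - \frac{u^{5}}{20} - \frac{u^{4}}{12} - \frac{u^{3}}{2} + 2 u^{2} + 2 u] = \frac{4 u^{6}}{3} + \frac{u^{5}}{4} - \frac{u^{4}}{4} - \frac{u^{3}}{3} - \frac{3 u^{2}}{2} + 4 u + 2, which equals f(u).

F(u) = \frac{4 u^{7}}{21} + \frac{u^{6}}{24} - \frac{u^{5}}{20} - \frac{u^{4}}{12} - \frac{u^{3}}{2} + 2 u^{2} + 2 u + C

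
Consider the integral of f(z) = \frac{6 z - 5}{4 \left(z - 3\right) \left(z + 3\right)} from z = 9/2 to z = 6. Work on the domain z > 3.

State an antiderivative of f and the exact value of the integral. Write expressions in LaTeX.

Factor the denominator (4 \left(z - 3\right) \left(z + 3\right)) and decompose: f = \frac{23}{24 \left(z + 3\right)} + \frac{13}{24 \left(z - 3\right)}; each piece integrates to a log, atan, or power term.
F(z) = \frac{13 \log{\left(z - 3 \right)}}{24} + \frac{23 \log{\left(z + 3 \right)}}{24} is an antiderivative of f.
Check: d/dz[\frac{13 \log{\left(z - 3 \right)}}{24} + \frac{23 \log{\left(z + 3 \right)}}{24}] = \frac{6 z - 5}{4 z^{2} - 36}, which equals f(z).
F(6) = \frac{13 \log{\left(3 \right)}}{24} + \frac{23 \log{\left(9 \right)}}{24}; F(9/2) = \frac{13 \log{\left(\frac{3}{2} \right)}}{24} + \frac{23 \log{\left(\frac{15}{2} \right)}}{24}.
Integral = F(6) - F(9/2) = - \frac{23 \log{\left(\frac{15}{2} \right)}}{24} - \frac{13 \log{\left(\frac{3}{2} \right)}}{24} + \frac{13 \log{\left(3 \right)}}{24} + \frac{23 \log{\left(9 \right)}}{24}.

Antiderivative: F(z) = \frac{13 \log{\left(z - 3 \right)}}{24} + \frac{23 \log{\left(z + 3 \right)}}{24}; value = - \frac{23 \log{\left(\frac{15}{2} \right)}}{24} - \frac{13 \log{\left(\frac{3}{2} \right)}}{24} + \frac{13 \log{\left(3 \right)}}{24} + \frac{23 \log{\left(9 \right)}}{24}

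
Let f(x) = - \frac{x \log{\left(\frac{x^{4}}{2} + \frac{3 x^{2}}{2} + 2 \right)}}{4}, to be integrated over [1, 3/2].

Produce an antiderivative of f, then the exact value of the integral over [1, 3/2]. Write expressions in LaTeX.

Antiderivative: F(x) = \frac{- 2 x^{2} \log{\left(\frac{x^{4}}{2} + \frac{3 x^{2}}{2} + 2 \right)} + 4 x^{2} - 3 \log{\left(x^{4} + 3 x^{2} + 4 \right)} - 2 \sqrt{7} \operatorname{atan}{\left(\frac{2 \sqrt{7} x^{2}}{7} + \frac{3 \sqrt{7}}{7} \right)}}{16}; value = - \frac{9 \log{\left(\frac{253}{32} \right)}}{32} - \frac{3 \log{\left(\frac{253}{16} \right)}}{16} - \frac{\sqrt{7} \operatorname{atan}{\left(\frac{15 \sqrt{7}}{14} \right)}}{8} + \frac{\log{\left(4 \right)}}{8} + \frac{5}{16} + \frac{\sqrt{7} \operatorname{atan}{\left(\frac{5 \sqrt{7}}{7} \right)}}{8} + \frac{3 \log{\left(8 \right)}}{16}

Any candidate F(x) must reproduce f(x) exactly when differentiated.
F(x) = \frac{- 2 x^{2} \log{\left(\frac{x^{4}}{2} + \frac{3 x^{2}}{2} + 2 \right)} + 4 x^{2} - 3 \log{\left(x^{4} + 3 x^{2} + 4 \right)} - 2 \sqrt{7} \operatorname{atan}{\left(\frac{2 \sqrt{7} x^{2}}{7} + \frac{3 \sqrt{7}}{7} \right)}}{16} is an antiderivative of f.
Check: d/dx[\frac{- 2 x^{2} \log{\left(\frac{x^{4}}{2} + \frac{3 x^{2}}{2} + 2 \right)} + 4 x^{2} - 3 \log{\left(x^{4} + 3 x^{2} + 4 \right)} - 2 \sqrt{7} \operatorname{atan}{\left(\frac{2 \sqrt{7} x^{2}}{7} + \frac{3 \sqrt{7}}{7} \right)}}{16}] = - \frac{x \log{\left(\frac{x^{4}}{2} + \frac{3 x^{2}}{2} + 2 \right)}}{4} = f(x).
F(3/2) = - \frac{9 \log{\left(\frac{253}{32} \right)}}{32} - \frac{3 \log{\left(\frac{253}{16} \right)}}{16} - \frac{\sqrt{7} \operatorname{atan}{\left(\frac{15 \sqrt{7}}{14} \right)}}{8} + \frac{9}{16}; F(1) = - \frac{3 \log{\left(8 \right)}}{16} - \frac{\sqrt{7} \operatorname{atan}{\left(\frac{5 \sqrt{7}}{7} \right)}}{8} - \frac{\log{\left(4 \right)}}{8} + \frac{1}{4}.
Integral = F(3/2) - F(1) = - \frac{9 \log{\left(\frac{253}{32} \right)}}{32} - \frac{3 \log{\left(\frac{253}{16} \right)}}{16} - \frac{\sqrt{7} \operatorname{atan}{\left(\frac{15 \sqrt{7}}{14} \right)}}{8} + \frac{\log{\left(4 \right)}}{8} + \frac{5}{16} + \frac{\sqrt{7} \operatorname{atan}{\left(\frac{5 \sqrt{7}}{7} \right)}}{8} + \frac{3 \log{\left(8 \right)}}{16}.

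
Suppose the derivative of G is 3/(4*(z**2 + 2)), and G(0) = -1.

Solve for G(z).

For G(z) to be correct, d/dz[G] must agree with the stated G'(z) identically.
A general antiderivative is 3*sqrt(2)*atan(sqrt(2)*z/2)/8 + C.
The condition gives C = -1 - (0) = -1.
So G(z) = 3*sqrt(2)*atan(sqrt(2)*z/2)/8 - 1.
Check: d/dz[3*sqrt(2)*atan(sqrt(2)*z/2)/8 - 1] = 3/(4*z**2 + 8), which equals G'(z).

G(z) = 3*sqrt(2)*atan(sqrt(2)*z/2)/8 - 1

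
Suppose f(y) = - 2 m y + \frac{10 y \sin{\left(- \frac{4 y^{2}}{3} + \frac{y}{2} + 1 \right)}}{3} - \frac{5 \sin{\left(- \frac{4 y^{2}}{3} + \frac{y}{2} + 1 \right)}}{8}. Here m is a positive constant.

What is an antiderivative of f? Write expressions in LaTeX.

The integrand splits into summands that can be handled one at a time.
Check: d/dy[- m y^{2} + \frac{5 \cos{\left(- \frac{4 y^{2}}{3} + \frac{y}{2} + 1 \right)}}{4}] = - 2 m y + \frac{10 y \sin{\left(- \frac{4 y^{2}}{3} + \frac{y}{2} + 1 \right)}}{3} - \frac{5 \sin{\left(- \frac{4 y^{2}}{3} + \frac{y}{2} + 1 \right)}}{8} = f(y).

An antiderivative is F(y) = - m y^{2} + \frac{5 \cos{\left(- \frac{4 y^{2}}{3} + \frac{y}{2} + 1 \right)}}{4}.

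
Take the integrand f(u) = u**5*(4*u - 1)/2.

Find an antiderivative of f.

An antiderivative F(u) passes only if d/du[F] lands on f(u) exactly.
Check: d/du[2*u**7/7 - u**6/12] = 2*u**6 - u**5/2, which equals f(u).

An antiderivative is F(u) = 2*u**7/7 - u**6/12.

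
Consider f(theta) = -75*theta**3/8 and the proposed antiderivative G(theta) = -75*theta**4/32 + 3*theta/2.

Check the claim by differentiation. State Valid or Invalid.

d/dtheta[G] = 3/2 - 75*theta**3/8
d/dtheta[G] - f(theta) = 3/2 != 0.

Invalid: d/dtheta[G] - f = 3/2, which is not 0.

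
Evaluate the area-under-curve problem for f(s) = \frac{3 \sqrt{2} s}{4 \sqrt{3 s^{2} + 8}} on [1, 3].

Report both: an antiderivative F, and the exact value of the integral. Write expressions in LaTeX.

Antiderivative: F(s) = \frac{\sqrt{2} \sqrt{3 s^{2} + 8}}{4}; value = - \frac{\sqrt{22}}{4} + \frac{\sqrt{70}}{4}

The substitution u = \frac{3 s^{2}}{2} + 4 works: f is exactly (dF/du)*(du/ds) for that inner function.
F(s) = \frac{\sqrt{2} \sqrt{3 s^{2} + 8}}{4} is an antiderivative of f.
Check: d/ds[\frac{\sqrt{2} \sqrt{3 s^{2} + 8}}{4}] = \frac{3 \sqrt{2} s}{4 \sqrt{3 s^{2} + 8}} = f(s).
F(3) = \frac{\sqrt{70}}{4}; F(1) = \frac{\sqrt{22}}{4}.
Integral = F(3) - F(1) = - \frac{\sqrt{22}}{4} + \frac{\sqrt{70}}{4}.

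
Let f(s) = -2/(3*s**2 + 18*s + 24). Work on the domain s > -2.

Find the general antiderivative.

The denominator factors as 3*(s + 2)*(s + 4); partial fractions split f into directly integrable pieces: 1/(3*(s + 4)) - 1/(3*(s + 2)).
Check: d/ds[-log(s + 2)/3 + log(s + 4)/3] = -2/(3*s**2 + 18*s + 24) = f(s).

F(s) = -log(s + 2)/3 + log(s + 4)/3 + C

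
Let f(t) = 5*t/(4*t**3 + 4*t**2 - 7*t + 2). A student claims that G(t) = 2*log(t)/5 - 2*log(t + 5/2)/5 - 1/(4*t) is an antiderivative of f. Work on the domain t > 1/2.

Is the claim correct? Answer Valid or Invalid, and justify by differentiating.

d/dt[G] = (10*t + 5)/(8*t**3 + 20*t**2)
d/dt[G] - f(t) = (-40*t**3 - 50*t**2 - 15*t + 10)/(32*t**6 + 112*t**5 + 24*t**4 - 124*t**3 + 40*t**2) != 0.

Invalid: d/dt[G] - f = (-40*t**3 - 50*t**2 - 15*t + 10)/(32*t**6 + 112*t**5 + 24*t**4 - 124*t**3 + 40*t**2), which is not 0.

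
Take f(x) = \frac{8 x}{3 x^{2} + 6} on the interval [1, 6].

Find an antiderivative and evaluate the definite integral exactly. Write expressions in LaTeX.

f matches the chain-rule pattern g'(h)*h' with inner function h(x) = x^{2} + 2; substituting u = h(x) collapses the integral.
F(x) = \frac{4 \log{\left(x^{2} + 2 \right)}}{3} is an antiderivative of f.
Check: d/dx[\frac{4 \log{\left(x^{2} + 2 \right)}}{3}] = \frac{8 x}{3 x^{2} + 6} = f(x).
F(6) = \frac{4 \log{\left(38 \right)}}{3}; F(1) = \frac{4 \log{\left(3 \right)}}{3}.
Integral = F(6) - F(1) = - \frac{4 \log{\left(3 \right)}}{3} + \frac{4 \log{\left(38 \right)}}{3}.

Antiderivative: F(x) = \frac{4 \log{\left(x^{2} + 2 \right)}}{3}; value = - \frac{4 \log{\left(3 \right)}}{3} + \frac{4 \log{\left(38 \right)}}{3}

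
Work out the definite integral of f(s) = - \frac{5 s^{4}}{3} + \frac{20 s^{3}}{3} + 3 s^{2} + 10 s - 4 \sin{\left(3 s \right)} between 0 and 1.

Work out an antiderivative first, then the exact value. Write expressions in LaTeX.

Antiderivative: F(s) = \frac{- s^{5} + 5 s^{4} + 3 s^{3} + 15 s^{2} + 4 \cos{\left(3 s \right)} + 1}{3}; value = \frac{4 \cos{\left(3 \right)}}{3} + 6

Integrate term by term and add the pieces.
F(s) = \frac{- s^{5} + 5 s^{4} + 3 s^{3} + 15 s^{2} + 4 \cos{\left(3 s \right)} + 1}{3} is an antiderivative of f.
Check: d/ds[\frac{- s^{5} + 5 s^{4} + 3 s^{3} + 15 s^{2} + 4 \cos{\left(3 s \right)} + 1}{3}] = - \frac{5 s^{4}}{3} + \frac{20 s^{3}}{3} + 3 s^{2} + 10 s - 4 \sin{\left(3 s \right)} = f(s).
F(1) = \frac{4 \cos{\left(3 \right)}}{3} + \frac{23}{3}; F(0) = \frac{5}{3}.
Integral = F(1) - F(0) = \frac{4 \cos{\left(3 \right)}}{3} + 6.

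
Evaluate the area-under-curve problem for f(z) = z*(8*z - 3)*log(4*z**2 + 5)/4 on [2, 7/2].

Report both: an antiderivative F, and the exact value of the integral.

Antiderivative: F(z) = (-128*z**3 + 12*z**2*(16*z - 9)*log(4*z**2 + 5) + 108*z**2 + 480*z - 135*log(z**2 + 5/4) - 240*sqrt(5)*atan(2*sqrt(5)*z/5))/288; value = -23*log(21)/6 - 317/32 - 5*sqrt(5)*atan(7*sqrt(5)/5)/6 - 15*log(27/2)/32 + 15*log(21/4)/32 + 5*sqrt(5)*atan(4*sqrt(5)/5)/6 + 2303*log(54)/96

A candidate is checked by its d/dz: the result must match f(z).
F(z) = (-128*z**3 + 12*z**2*(16*z - 9)*log(4*z**2 + 5) + 108*z**2 + 480*z - 135*log(z**2 + 5/4) - 240*sqrt(5)*atan(2*sqrt(5)*z/5))/288 is an antiderivative of f.
Check: d/dz[(-128*z**3 + 12*z**2*(16*z - 9)*log(4*z**2 + 5) + 108*z**2 + 480*z - 135*log(z**2 + 5/4) - 240*sqrt(5)*atan(2*sqrt(5)*z/5))/288] = 2*z**2*log(4*z**2 + 5) - 3*z*log(4*z**2 + 5)/4, which equals f(z).
F(7/2) = -2485/288 - 5*sqrt(5)*atan(7*sqrt(5)/5)/6 - 15*log(27/2)/32 + 2303*log(54)/96; F(2) = -5*sqrt(5)*atan(4*sqrt(5)/5)/6 - 15*log(21/4)/32 + 23/18 + 23*log(21)/6.
Integral = F(7/2) - F(2) = -23*log(21)/6 - 317/32 - 5*sqrt(5)*atan(7*sqrt(5)/5)/6 - 15*log(27/2)/32 + 15*log(21/4)/32 + 5*sqrt(5)*atan(4*sqrt(5)/5)/6 + 2303*log(54)/96.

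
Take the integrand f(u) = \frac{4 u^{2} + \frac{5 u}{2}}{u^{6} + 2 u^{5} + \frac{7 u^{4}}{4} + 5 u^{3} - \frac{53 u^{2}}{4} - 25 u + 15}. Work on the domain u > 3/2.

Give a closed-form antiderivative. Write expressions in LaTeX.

An antiderivative is F(u) = \frac{204 \log{\left(u - \frac{3}{2} \right)}}{1421} - \frac{12 \log{\left(u - \frac{1}{2} \right)}}{175} - \frac{1346 \log{\left(u + 2 \right)}}{99225} - \frac{505 \log{\left(u^{2} + 5 \right)}}{16443} - \frac{1144 \sqrt{5} \operatorname{atan}{\left(\frac{\sqrt{5} u}{5} \right)}}{16443} - \frac{44}{315 u + 630}.

The denominator factors as \left(u + 2\right)^{2} \left(2 u - 3\right) \left(2 u - 1\right) \left(u^{2} + 5\right); partial fractions split f into directly integrable pieces: - \frac{10 \left(101 u + 572\right)}{16443 \left(u^{2} + 5\right)} - \frac{24}{175 \left(2 u - 1\right)} + \frac{408}{1421 \left(2 u - 3\right)} - \frac{1346}{99225 \left(u + 2\right)} + \frac{44}{315 \left(u + 2\right)^{2}}.
Check: d/du[\frac{204 \log{\left(u - \frac{3}{2} \right)}}{1421} - \frac{12 \log{\left(u - \frac{1}{2} \right)}}{175} - \frac{1346 \log{\left(u + 2 \right)}}{99225} - \frac{505 \log{\left(u^{2} + 5 \right)}}{16443} - \frac{1144 \sqrt{5} \operatorname{atan}{\left(\frac{\sqrt{5} u}{5} \right)}}{16443} - \frac{44}{315 u + 630}] = \frac{16 u^{2} + 10 u}{4 u^{6} + 8 u^{5} + 7 u^{4} + 20 u^{3} - 53 u^{2} - 100 u + 60}, which equals f(u).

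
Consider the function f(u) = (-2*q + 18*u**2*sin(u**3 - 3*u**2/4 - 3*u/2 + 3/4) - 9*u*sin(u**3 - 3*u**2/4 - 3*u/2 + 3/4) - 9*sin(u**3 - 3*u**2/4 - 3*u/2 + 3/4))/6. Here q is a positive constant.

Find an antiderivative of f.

Whatever form F(u) takes, F'(u) = f(u) is non-negotiable.
Check: d/du[-(q*u + 3*cos(u**3 - 3*u**2/4 - 3*u/2 + 3/4))/3] = -q/3 + 3*u**2*sin(u**3 - 3*u**2/4 - 3*u/2 + 3/4) - 3*u*sin(u**3 - 3*u**2/4 - 3*u/2 + 3/4)/2 - 3*sin(u**3 - 3*u**2/4 - 3*u/2 + 3/4)/2, which equals f(u).

An antiderivative is F(u) = -(q*u + 3*cos(u**3 - 3*u**2/4 - 3*u/2 + 3/4))/3.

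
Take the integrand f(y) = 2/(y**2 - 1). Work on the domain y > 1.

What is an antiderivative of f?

Factor the denominator ((y - 1)*(y + 1)) and decompose: f = -1/(y + 1) + 1/(y - 1); each piece integrates to a log, atan, or power term.
Check: d/dy[log(y - 1) - log(y + 1)] = 2/(y**2 - 1) = f(y).

An antiderivative is F(y) = log(y - 1) - log(y + 1).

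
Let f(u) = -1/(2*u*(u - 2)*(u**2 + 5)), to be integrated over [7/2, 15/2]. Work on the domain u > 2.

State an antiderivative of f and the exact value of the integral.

Antiderivative: F(u) = (9*log(u) - 5*log(u - 2) - 2*log(u**2 + 5) + 2*sqrt(5)*atan(sqrt(5)*u/5))/180; value = -log(7/2)/20 - log(11/2)/36 - log(245/4)/90 - sqrt(5)*atan(7*sqrt(5)/10)/90 + log(3/2)/36 + log(69/4)/90 + sqrt(5)*atan(3*sqrt(5)/2)/90 + log(15/2)/20

Factor the denominator (2*u*(u - 2)*(u**2 + 5)) and decompose: f = -(2*u - 5)/(90*(u**2 + 5)) - 1/(36*(u - 2)) + 1/(20*u); each piece integrates to a log, atan, or power term.
F(u) = (9*log(u) - 5*log(u - 2) - 2*log(u**2 + 5) + 2*sqrt(5)*atan(sqrt(5)*u/5))/180 is an antiderivative of f.
Check: d/du[(9*log(u) - 5*log(u - 2) - 2*log(u**2 + 5) + 2*sqrt(5)*atan(sqrt(5)*u/5))/180] = -1/(2*u**4 - 4*u**3 + 10*u**2 - 20*u), which equals f(u).
F(15/2) = -log(11/2)/36 - log(245/4)/90 + sqrt(5)*atan(3*sqrt(5)/2)/90 + log(15/2)/20; F(7/2) = -log(69/4)/90 - log(3/2)/36 + sqrt(5)*atan(7*sqrt(5)/10)/90 + log(7/2)/20.
Integral = F(15/2) - F(7/2) = -log(7/2)/20 - log(11/2)/36 - log(245/4)/90 - sqrt(5)*atan(7*sqrt(5)/10)/90 + log(3/2)/36 + log(69/4)/90 + sqrt(5)*atan(3*sqrt(5)/2)/90 + log(15/2)/20.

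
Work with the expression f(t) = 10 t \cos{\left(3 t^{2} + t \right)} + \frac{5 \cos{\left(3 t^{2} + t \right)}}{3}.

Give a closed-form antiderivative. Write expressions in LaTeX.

An antiderivative is F(t) = \frac{5 \sin{\left(3 t^{2} + t \right)}}{3}.

The substitution u = 3 t^{2} + t works: f is exactly (dF/du)*(du/dt) for that inner function.
Check: d/dt[\frac{5 \sin{\left(3 t^{2} + t \right)}}{3}] = 10 t \cos{\left(3 t^{2} + t \right)} + \frac{5 \cos{\left(3 t^{2} + t \right)}}{3} = f(t).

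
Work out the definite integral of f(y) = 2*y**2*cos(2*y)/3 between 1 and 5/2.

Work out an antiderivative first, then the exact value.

Antiderivative: F(y) = y**2*sin(2*y)/3 + y*cos(2*y)/3 - sin(2*y)/6; value = 23*sin(5)/12 - sin(2)/6 - cos(2)/3 + 5*cos(5)/6

A first test for any F(y): its y-derivative must equal f(y) identically.
F(y) = y**2*sin(2*y)/3 + y*cos(2*y)/3 - sin(2*y)/6 is an antiderivative of f.
Check: d/dy[y**2*sin(2*y)/3 + y*cos(2*y)/3 - sin(2*y)/6] = 2*y**2*cos(2*y)/3 = f(y).
F(5/2) = 23*sin(5)/12 + 5*cos(5)/6; F(1) = cos(2)/3 + sin(2)/6.
Integral = F(5/2) - F(1) = 23*sin(5)/12 - sin(2)/6 - cos(2)/3 + 5*cos(5)/6.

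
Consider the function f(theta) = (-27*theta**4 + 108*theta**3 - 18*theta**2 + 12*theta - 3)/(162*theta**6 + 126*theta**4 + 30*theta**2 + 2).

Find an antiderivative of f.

An antiderivative is F(theta) = -atan(3*theta)/2 - 1/(3*theta**2 + 1).

An antiderivative F(theta) passes only if d/dtheta[F] lands on f(theta) exactly.
Check: d/dtheta[-atan(3*theta)/2 - 1/(3*theta**2 + 1)] = (-27*theta**4 + 108*theta**3 - 18*theta**2 + 12*theta - 3)/(162*theta**6 + 126*theta**4 + 30*theta**2 + 2) = f(theta).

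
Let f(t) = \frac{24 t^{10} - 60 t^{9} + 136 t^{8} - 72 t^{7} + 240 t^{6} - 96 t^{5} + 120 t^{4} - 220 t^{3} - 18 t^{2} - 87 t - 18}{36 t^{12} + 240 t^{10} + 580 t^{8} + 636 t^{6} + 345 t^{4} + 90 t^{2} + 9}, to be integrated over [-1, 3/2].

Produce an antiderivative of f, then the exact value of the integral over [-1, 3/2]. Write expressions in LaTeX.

Antiderivative: F(t) = \frac{\frac{5}{4} - t}{\frac{3 t^{2}}{2} + \frac{1}{2}} - \frac{4}{3 \left(\frac{2 t^{4}}{3} + 2 t^{2} + 1\right)}; value = - \frac{567185}{581064}

A candidate is checked by its d/dt: the result must match f(t).
F(t) = \frac{\frac{5}{4} - t}{\frac{3 t^{2}}{2} + \frac{1}{2}} - \frac{4}{3 \left(\frac{2 t^{4}}{3} + 2 t^{2} + 1\right)} is an antiderivative of f.
Check: d/dt[\frac{\frac{5}{4} - t}{\frac{3 t^{2}}{2} + \frac{1}{2}} - \frac{4}{3 \left(\frac{2 t^{4}}{3} + 2 t^{2} + 1\right)}] = \frac{24 t^{10} - 60 t^{9} + 136 t^{8} - 72 t^{7} + 240 t^{6} - 96 t^{5} + 120 t^{4} - 220 t^{3} - 18 t^{2} - 87 t - 18}{36 t^{12} + 240 t^{10} + 580 t^{8} + 636 t^{6} + 345 t^{4} + 90 t^{2} + 9} = f(t).
F(3/2) = - \frac{1418}{6603}; F(-1) = \frac{67}{88}.
Integral = F(3/2) - F(-1) = - \frac{567185}{581064}.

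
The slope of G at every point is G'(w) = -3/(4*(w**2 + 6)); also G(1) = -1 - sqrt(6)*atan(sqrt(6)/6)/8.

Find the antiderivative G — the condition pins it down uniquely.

G(w) = -(sqrt(6)*atan(sqrt(6)*w/6) + 8)/8

Whatever form G(w) takes, its d/dw must return the stated G'(w).
A general antiderivative is -sqrt(6)*atan(sqrt(6)*w/6)/8 + C.
The condition gives C = -1 - sqrt(6)*atan(sqrt(6)/6)/8 - (-sqrt(6)*atan(sqrt(6)/6)/8) = -1.
So G(w) = -(sqrt(6)*atan(sqrt(6)*w/6) + 8)/8.
Check: d/dw[-(sqrt(6)*atan(sqrt(6)*w/6) + 8)/8] = -3/(4*w**2 + 24), which equals G'(w).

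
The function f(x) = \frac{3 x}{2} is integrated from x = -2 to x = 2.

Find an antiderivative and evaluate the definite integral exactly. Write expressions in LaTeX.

Recover f(x) by differentiating a candidate F(x); any mismatch rules it out.
F(x) = \frac{3 x^{2}}{4} is an antiderivative of f.
Check: d/dx[\frac{3 x^{2}}{4}] = \frac{3 x}{2} = f(x).
F(2) = 3; F(-2) = 3.
Integral = F(2) - F(-2) = 0.

Antiderivative: F(x) = \frac{3 x^{2}}{4}; value = 0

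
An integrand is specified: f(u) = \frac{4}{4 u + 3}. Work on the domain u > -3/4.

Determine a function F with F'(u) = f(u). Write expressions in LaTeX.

For F(u) to be correct the identity F'(u) - f(u) = 0 must hold.
Check: d/du[\log{\left(4 u + 3 \right)}] = \frac{4}{4 u + 3} = f(u).

An antiderivative is F(u) = \log{\left(4 u + 3 \right)}.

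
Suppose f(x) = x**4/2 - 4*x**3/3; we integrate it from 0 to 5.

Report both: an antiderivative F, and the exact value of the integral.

The integrand splits into summands that can be handled one at a time.
F(x) = x**5/10 - x**4/3 is an antiderivative of f.
Check: d/dx[x**5/10 - x**4/3] = x**4/2 - 4*x**3/3 = f(x).
F(5) = 625/6; F(0) = 0.
Integral = F(5) - F(0) = 625/6.

Antiderivative: F(x) = x**5/10 - x**4/3; value = 625/6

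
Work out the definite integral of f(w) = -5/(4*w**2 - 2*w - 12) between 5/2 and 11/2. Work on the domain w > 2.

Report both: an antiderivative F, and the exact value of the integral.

Antiderivative: F(w) = 5*(-log(w - 2) + log(w + 3/2))/14; value = -5*log(4)/14 - 5*log(7/2)/14 - 5*log(2)/14 + 5*log(7)/14

Factor the denominator (2*(w - 2)*(2*w + 3)) and decompose: f = 5/(7*(2*w + 3)) - 5/(14*(w - 2)); each piece integrates to a log, atan, or power term.
F(w) = 5*(-log(w - 2) + log(w + 3/2))/14 is an antiderivative of f.
Check: d/dw[5*(-log(w - 2) + log(w + 3/2))/14] = -5/(4*w**2 - 2*w - 12) = f(w).
F(11/2) = -5*log(7/2)/14 + 5*log(7)/14; F(5/2) = 5*log(2)/14 + 5*log(4)/14.
Integral = F(11/2) - F(5/2) = -5*log(4)/14 - 5*log(7/2)/14 - 5*log(2)/14 + 5*log(7)/14.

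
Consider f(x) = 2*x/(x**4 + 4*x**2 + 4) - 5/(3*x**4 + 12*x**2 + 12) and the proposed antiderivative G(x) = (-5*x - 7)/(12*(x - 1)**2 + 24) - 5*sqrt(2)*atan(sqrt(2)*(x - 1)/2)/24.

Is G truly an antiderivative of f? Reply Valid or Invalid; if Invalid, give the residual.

d/dx[G] = (6*x - 11)/(3*x**4 - 12*x**3 + 30*x**2 - 36*x + 27)
d/dx[G] - f(x) = (18*x**4 - 56*x**3 + 78*x**2 - 90*x + 1)/(3*x**8 - 12*x**7 + 42*x**6 - 84*x**5 + 159*x**4 - 192*x**3 + 228*x**2 - 144*x + 108) != 0.

Invalid: d/dx[G] - f = (18*x**4 - 56*x**3 + 78*x**2 - 90*x + 1)/(3*x**8 - 12*x**7 + 42*x**6 - 84*x**5 + 159*x**4 - 192*x**3 + 228*x**2 - 144*x + 108), which is not 0.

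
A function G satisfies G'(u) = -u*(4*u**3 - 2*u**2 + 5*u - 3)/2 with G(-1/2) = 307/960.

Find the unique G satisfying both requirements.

G(u) = -2*u**5/5 + u**4/4 - 5*u**3/6 + 3*u**2/4

Whatever form G(u) takes, its d/du must return the stated G'(u).
A general antiderivative is -2*u**5/5 + u**4/4 - 5*u**3/6 + 3*u**2/4 + C.
The condition gives C = 307/960 - (307/960) = 0.
So G(u) = -2*u**5/5 + u**4/4 - 5*u**3/6 + 3*u**2/4.
Check: d/du[-2*u**5/5 + u**4/4 - 5*u**3/6 + 3*u**2/4] = -2*u**4 + u**3 - 5*u**2/2 + 3*u/2, which equals G'(u).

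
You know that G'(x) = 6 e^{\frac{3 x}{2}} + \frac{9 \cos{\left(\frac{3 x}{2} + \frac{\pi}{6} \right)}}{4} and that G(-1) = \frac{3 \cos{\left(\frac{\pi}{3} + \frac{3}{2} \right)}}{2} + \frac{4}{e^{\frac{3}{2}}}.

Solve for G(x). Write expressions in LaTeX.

G(x) = 4 e^{\frac{3 x}{2}} + \frac{3 \sin{\left(\frac{3 x}{2} + \frac{\pi}{6} \right)}}{2}

Integrate term by term and add the pieces.
A general antiderivative is 4 e^{\frac{3 x}{2}} + \frac{3 \sin{\left(\frac{3 x}{2} + \frac{\pi}{6} \right)}}{2} + C.
The condition gives C = \frac{3 \cos{\left(\frac{\pi}{3} + \frac{3}{2} \right)}}{2} + \frac{4}{e^{\frac{3}{2}}} - (\frac{3 \cos{\left(\frac{\pi}{3} + \frac{3}{2} \right)}}{2} + \frac{4}{e^{\frac{3}{2}}}) = 0.
So G(x) = 4 e^{\frac{3 x}{2}} + \frac{3 \sin{\left(\frac{3 x}{2} + \frac{\pi}{6} \right)}}{2}.
Check: d/dx[4 e^{\frac{3 x}{2}} + \frac{3 \sin{\left(\frac{3 x}{2} + \frac{\pi}{6} \right)}}{2}] = 6 e^{\frac{3 x}{2}} + \frac{9 \cos{\left(\frac{3 x}{2} + \frac{\pi}{6} \right)}}{4} = G'(x).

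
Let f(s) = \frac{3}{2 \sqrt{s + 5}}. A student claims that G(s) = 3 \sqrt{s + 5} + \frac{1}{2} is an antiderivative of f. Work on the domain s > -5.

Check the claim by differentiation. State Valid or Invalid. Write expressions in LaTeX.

Valid. The derivative of G reproduces f.

d/ds[G] = \frac{3}{2 \sqrt{s + 5}}
This equals f(s) exactly, so the claim holds.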